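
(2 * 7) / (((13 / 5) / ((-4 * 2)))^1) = -560 / 13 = -43.08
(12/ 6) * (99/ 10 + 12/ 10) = 111/ 5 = 22.20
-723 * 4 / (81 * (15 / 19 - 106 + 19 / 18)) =36632 / 106863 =0.34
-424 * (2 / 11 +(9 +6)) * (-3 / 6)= 35404 / 11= 3218.55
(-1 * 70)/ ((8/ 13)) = -455/ 4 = -113.75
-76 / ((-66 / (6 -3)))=3.45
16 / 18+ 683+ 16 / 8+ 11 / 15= 30898 / 45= 686.62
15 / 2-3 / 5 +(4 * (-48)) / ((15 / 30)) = -3771 / 10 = -377.10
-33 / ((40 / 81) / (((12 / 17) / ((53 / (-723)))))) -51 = 592.48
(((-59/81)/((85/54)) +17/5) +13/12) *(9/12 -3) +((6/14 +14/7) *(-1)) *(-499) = 11450759/9520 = 1202.81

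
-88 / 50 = -44 / 25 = -1.76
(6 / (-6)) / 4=-0.25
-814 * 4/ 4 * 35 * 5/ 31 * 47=-6695150/ 31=-215972.58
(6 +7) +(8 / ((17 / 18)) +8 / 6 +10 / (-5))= 1061 / 51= 20.80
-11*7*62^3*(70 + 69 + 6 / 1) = -2660932120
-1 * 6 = -6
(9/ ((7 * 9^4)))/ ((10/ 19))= 19/ 51030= 0.00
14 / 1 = 14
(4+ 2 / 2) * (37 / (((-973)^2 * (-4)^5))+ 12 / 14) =4154787655 / 969450496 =4.29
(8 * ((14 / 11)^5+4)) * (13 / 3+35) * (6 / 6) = 1115834432 / 483153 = 2309.48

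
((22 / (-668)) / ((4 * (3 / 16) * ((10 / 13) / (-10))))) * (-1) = -286 / 501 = -0.57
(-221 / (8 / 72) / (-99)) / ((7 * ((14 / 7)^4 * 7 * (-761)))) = -221 / 6562864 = -0.00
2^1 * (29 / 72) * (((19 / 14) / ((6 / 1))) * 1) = 551 / 3024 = 0.18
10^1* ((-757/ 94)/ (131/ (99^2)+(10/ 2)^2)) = -37096785/ 11522332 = -3.22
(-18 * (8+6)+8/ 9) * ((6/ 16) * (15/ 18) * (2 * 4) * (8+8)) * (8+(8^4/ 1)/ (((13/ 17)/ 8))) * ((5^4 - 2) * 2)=-20919203648000/ 39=-536389837128.21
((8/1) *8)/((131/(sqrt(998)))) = 64 *sqrt(998)/131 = 15.43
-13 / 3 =-4.33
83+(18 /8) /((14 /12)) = 1189 /14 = 84.93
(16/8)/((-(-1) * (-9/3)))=-2/3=-0.67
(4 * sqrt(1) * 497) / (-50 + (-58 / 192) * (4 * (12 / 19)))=-75544 / 1929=-39.16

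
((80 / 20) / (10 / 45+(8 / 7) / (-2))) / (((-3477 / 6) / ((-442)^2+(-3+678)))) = 49401828 / 12749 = 3874.96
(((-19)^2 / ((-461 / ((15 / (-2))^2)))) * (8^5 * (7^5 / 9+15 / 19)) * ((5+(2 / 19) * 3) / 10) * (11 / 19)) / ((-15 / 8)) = 11630311768064 / 26277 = 442604245.84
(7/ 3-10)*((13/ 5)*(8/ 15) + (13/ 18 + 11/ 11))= -32177/ 1350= -23.83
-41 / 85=-0.48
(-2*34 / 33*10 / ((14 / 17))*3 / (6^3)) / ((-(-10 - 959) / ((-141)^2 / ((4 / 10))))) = -938825 / 52668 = -17.83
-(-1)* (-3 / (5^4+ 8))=-1 / 211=-0.00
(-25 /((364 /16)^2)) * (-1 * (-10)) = -4000 /8281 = -0.48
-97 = -97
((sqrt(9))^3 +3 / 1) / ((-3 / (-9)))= 90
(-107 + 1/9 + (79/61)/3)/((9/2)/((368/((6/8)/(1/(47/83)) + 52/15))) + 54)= -71405763200/36252214173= -1.97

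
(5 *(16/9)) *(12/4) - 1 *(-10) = 110/3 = 36.67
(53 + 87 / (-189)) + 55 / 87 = 97145 / 1827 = 53.17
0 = 0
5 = 5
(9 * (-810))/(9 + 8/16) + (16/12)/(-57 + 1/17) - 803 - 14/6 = -21694171/13794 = -1572.73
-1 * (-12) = 12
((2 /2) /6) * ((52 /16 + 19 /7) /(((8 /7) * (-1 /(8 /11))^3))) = -1336 /3993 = -0.33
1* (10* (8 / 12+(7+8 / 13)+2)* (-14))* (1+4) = -280700 / 39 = -7197.44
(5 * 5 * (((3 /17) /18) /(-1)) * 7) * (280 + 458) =-21525 /17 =-1266.18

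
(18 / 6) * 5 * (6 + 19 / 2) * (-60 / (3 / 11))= -51150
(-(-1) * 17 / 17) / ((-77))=-1 / 77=-0.01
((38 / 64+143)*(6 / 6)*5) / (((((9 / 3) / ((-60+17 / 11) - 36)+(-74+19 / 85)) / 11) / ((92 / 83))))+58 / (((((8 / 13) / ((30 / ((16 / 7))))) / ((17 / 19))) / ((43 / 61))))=661.61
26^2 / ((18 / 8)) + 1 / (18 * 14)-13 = 72437 / 252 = 287.45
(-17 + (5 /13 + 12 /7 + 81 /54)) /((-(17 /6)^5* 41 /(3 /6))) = 4741416 /5297486467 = 0.00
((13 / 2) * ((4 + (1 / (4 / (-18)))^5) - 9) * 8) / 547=-769717 / 4376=-175.90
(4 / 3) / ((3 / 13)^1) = 52 / 9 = 5.78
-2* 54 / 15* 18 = -648 / 5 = -129.60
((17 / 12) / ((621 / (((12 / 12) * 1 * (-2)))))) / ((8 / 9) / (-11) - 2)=187 / 85284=0.00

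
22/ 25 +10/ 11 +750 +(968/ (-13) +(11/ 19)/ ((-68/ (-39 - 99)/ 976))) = 2106278458/ 1154725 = 1824.05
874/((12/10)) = 2185/3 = 728.33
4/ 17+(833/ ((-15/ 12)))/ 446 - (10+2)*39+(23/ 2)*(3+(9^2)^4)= 9383423619528/ 18955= 495036856.74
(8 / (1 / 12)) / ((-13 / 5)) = -480 / 13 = -36.92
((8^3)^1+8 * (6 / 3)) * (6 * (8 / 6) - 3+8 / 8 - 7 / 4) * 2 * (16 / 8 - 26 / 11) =-1632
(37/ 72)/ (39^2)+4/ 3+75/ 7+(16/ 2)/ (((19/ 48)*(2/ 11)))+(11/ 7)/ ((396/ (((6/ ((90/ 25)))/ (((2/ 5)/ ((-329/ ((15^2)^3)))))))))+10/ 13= 34280256228182/ 276509244375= 123.98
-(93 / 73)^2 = -8649 / 5329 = -1.62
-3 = -3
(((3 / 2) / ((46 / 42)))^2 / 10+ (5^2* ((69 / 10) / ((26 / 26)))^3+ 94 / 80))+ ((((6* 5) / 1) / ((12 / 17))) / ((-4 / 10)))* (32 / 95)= 3288002967 / 402040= 8178.30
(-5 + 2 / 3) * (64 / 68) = -208 / 51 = -4.08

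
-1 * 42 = -42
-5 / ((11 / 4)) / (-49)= 20 / 539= 0.04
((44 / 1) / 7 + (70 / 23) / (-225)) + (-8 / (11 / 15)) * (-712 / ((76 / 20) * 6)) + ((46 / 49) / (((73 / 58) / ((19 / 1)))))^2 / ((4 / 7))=276142686831278 / 395390723805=698.40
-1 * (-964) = 964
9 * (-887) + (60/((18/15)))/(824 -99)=-7982.93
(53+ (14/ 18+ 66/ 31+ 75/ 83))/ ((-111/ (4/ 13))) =-5262236/ 33415551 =-0.16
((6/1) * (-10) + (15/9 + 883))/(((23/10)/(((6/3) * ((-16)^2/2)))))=91788.99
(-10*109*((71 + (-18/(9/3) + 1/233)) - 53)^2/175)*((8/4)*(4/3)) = -2393.48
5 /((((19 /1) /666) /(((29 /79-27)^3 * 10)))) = -310156894771200 /9367741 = -33109038.22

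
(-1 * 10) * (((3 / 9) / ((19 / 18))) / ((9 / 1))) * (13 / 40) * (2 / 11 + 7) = -1027 / 1254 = -0.82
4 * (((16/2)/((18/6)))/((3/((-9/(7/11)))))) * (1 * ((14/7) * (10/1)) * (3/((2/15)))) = -158400/7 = -22628.57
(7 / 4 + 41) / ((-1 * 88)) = -171 / 352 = -0.49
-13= -13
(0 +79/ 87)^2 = 6241/ 7569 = 0.82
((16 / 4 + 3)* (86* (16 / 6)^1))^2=23193856 / 9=2577095.11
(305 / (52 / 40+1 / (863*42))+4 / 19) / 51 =525585133 / 114150138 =4.60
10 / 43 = 0.23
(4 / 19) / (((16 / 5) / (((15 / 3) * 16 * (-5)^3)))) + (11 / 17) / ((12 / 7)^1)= -2548537 / 3876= -657.52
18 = 18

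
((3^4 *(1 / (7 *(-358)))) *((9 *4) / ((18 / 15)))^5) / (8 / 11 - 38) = 1082565000 / 51373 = 21072.65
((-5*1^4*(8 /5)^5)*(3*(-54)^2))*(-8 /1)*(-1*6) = -13759414272 /625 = -22015062.84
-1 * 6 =-6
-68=-68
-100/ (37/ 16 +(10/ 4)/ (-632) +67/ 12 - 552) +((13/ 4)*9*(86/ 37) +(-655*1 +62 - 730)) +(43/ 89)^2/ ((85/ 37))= -64491700801274317/ 51398944513610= -1254.73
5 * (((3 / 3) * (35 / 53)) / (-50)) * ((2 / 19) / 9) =-7 / 9063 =-0.00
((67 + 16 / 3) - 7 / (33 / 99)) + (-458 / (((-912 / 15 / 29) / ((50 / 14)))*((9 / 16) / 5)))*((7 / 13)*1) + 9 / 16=134665831 / 35568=3786.15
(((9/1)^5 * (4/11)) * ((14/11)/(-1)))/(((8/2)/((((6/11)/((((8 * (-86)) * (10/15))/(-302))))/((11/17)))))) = -9549463329/2518252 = -3792.10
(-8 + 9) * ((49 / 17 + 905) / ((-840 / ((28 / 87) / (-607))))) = 0.00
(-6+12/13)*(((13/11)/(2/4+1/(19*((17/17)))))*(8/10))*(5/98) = -152/343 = -0.44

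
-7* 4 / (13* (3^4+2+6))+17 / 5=3.38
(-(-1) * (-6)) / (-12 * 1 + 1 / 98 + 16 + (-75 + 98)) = -588 / 2647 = -0.22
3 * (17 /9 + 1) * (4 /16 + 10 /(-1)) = -169 /2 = -84.50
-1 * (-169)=169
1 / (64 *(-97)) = -1 / 6208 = -0.00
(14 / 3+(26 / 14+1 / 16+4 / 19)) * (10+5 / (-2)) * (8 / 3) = 216955 / 1596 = 135.94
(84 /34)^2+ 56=62.10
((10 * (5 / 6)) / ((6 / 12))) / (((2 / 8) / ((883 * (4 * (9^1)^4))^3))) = 829623296570121741427200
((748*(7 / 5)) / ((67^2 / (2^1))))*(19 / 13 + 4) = 743512 / 291785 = 2.55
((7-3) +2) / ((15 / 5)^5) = 2 / 81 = 0.02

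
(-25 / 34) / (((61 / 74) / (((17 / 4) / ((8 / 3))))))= -2775 / 1952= -1.42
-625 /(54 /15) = -3125 /18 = -173.61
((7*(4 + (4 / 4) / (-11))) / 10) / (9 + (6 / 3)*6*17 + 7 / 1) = 301 / 24200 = 0.01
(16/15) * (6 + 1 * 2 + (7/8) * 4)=184/15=12.27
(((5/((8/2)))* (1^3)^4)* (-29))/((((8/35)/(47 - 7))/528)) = -3349500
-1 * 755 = -755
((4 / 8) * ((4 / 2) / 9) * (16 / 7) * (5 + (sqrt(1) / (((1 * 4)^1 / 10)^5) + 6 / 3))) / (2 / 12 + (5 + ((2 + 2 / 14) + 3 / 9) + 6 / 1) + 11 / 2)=3349 / 2412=1.39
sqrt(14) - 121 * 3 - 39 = -402 +sqrt(14) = -398.26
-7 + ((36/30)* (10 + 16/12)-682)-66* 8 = -6017/5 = -1203.40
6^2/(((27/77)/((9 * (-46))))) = -42504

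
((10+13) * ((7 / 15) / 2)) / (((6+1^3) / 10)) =7.67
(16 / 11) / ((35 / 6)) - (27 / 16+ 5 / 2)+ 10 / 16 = -20409 / 6160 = -3.31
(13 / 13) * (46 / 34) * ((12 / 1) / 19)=276 / 323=0.85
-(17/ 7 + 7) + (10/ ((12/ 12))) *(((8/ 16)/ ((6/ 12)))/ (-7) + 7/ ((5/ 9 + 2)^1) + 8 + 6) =25202/ 161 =156.53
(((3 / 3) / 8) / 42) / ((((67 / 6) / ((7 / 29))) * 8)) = 1 / 124352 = 0.00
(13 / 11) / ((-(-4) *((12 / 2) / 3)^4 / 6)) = 39 / 352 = 0.11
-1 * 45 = -45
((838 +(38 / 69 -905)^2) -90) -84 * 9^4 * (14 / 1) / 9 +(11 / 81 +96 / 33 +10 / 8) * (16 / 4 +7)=-6595363409 / 171396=-38480.26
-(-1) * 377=377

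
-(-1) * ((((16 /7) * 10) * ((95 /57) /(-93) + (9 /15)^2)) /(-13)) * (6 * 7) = -152704 /6045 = -25.26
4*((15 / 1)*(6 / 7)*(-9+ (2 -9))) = -5760 / 7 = -822.86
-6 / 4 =-3 / 2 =-1.50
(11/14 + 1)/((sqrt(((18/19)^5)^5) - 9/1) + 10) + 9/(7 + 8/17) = 443289819544617497918886760189790527/122660373256662487139210512671563318 - 96016205825792698460485546137600*sqrt(38)/482914855341190894248860286108517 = 2.39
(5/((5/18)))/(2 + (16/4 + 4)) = 9/5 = 1.80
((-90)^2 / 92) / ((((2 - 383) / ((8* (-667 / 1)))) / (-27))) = -4228200 / 127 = -33292.91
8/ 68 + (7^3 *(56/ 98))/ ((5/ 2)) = 6674/ 85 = 78.52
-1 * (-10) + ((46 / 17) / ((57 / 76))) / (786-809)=502 / 51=9.84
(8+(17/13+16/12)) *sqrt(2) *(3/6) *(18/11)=1245 *sqrt(2)/143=12.31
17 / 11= 1.55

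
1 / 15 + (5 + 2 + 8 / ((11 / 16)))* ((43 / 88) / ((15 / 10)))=14853 / 2420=6.14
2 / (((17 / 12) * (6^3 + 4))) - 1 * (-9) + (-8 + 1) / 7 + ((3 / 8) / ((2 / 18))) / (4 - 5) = 34643 / 7480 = 4.63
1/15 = 0.07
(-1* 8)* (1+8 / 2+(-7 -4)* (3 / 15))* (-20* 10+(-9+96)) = 2531.20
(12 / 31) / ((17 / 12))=144 / 527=0.27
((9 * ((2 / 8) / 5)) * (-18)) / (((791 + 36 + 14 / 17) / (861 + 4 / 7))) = -2768229 / 328370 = -8.43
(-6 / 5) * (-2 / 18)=2 / 15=0.13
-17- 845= -862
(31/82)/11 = 31/902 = 0.03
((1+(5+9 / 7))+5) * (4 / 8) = 43 / 7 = 6.14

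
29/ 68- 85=-5751/ 68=-84.57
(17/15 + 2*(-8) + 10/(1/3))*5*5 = 1135/3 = 378.33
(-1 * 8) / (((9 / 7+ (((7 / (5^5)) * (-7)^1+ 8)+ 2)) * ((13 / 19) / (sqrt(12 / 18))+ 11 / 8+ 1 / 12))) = -13266750000 / 18256249297+ 239400000 * sqrt(6) / 1404326869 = -0.31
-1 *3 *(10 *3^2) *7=-1890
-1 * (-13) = 13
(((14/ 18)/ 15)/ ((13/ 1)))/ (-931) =-1/ 233415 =-0.00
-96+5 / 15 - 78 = -521 / 3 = -173.67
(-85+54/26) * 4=-4312/13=-331.69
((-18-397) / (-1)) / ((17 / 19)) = 7885 / 17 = 463.82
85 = 85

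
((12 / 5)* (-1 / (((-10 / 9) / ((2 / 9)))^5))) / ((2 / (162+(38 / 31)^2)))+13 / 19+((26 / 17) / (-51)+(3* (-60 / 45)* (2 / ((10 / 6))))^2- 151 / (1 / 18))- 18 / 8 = -2667935952429773 / 989409562500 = -2696.49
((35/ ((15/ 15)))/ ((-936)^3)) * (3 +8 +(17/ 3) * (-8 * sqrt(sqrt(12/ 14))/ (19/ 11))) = -385/ 820025856 +935 * 6^(1/ 4) * 7^(3/ 4)/ 5842684224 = 0.00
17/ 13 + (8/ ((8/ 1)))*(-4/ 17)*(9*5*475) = -1111211/ 221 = -5028.10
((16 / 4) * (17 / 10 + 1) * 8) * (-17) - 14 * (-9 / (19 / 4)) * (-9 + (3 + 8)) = -134496 / 95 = -1415.75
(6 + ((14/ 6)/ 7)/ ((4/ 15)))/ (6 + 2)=29/ 32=0.91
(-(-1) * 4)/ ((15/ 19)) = 76/ 15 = 5.07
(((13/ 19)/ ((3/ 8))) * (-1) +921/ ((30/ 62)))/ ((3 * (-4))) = -541949/ 3420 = -158.46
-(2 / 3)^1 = -0.67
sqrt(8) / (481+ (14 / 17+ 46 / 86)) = 731 * sqrt(2) / 176302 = 0.01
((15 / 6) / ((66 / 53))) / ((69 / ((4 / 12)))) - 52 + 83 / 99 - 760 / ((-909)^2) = -42773817145 / 836196372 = -51.15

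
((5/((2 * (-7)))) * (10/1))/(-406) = 25/2842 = 0.01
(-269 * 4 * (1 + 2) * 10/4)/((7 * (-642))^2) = -1345/3366006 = -0.00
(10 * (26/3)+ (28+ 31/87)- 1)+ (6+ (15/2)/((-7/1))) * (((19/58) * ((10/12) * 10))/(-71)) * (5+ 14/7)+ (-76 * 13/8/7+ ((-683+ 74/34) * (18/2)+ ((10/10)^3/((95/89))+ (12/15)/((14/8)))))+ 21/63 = -6030.63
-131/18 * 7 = -917/18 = -50.94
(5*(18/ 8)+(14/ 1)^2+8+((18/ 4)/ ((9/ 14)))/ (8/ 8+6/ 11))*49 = 732305/ 68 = 10769.19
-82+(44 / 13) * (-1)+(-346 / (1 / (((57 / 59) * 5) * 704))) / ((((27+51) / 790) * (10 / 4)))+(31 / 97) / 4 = -4766963.84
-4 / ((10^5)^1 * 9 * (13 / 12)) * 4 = -2 / 121875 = -0.00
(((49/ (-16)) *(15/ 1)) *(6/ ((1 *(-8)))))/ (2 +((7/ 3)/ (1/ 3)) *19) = 49/ 192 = 0.26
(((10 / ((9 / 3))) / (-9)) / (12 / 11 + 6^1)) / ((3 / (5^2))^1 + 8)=-1375 / 213759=-0.01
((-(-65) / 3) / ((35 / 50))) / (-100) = -13 / 42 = -0.31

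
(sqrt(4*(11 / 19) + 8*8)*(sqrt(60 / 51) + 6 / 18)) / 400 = sqrt(665)*(17 + 6*sqrt(85)) / 64600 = 0.03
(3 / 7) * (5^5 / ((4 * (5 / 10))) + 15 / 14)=32835 / 49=670.10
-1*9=-9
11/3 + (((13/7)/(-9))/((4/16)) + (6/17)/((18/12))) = 3295/1071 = 3.08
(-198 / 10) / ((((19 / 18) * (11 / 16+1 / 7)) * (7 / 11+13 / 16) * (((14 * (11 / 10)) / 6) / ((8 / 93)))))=-811008 / 1552015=-0.52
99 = 99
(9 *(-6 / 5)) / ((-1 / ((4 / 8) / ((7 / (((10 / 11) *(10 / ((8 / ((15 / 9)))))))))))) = 225 / 154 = 1.46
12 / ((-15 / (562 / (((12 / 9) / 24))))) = -40464 / 5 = -8092.80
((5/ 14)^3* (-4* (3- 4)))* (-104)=-6500/ 343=-18.95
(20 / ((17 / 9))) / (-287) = -180 / 4879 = -0.04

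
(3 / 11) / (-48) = -1 / 176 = -0.01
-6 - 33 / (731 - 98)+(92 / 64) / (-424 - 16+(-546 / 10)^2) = -1297903203 / 214473904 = -6.05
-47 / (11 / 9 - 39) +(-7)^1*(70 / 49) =-2977 / 340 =-8.76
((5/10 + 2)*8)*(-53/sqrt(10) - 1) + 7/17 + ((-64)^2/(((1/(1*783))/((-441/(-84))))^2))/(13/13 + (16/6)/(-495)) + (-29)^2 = 249620023097444/3587 - 106*sqrt(10) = 69590192889.62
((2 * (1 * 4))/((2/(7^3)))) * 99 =135828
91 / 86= 1.06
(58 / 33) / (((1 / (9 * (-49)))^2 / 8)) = 30079728 / 11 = 2734520.73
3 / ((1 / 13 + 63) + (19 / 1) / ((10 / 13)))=0.03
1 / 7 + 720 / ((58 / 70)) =176429 / 203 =869.11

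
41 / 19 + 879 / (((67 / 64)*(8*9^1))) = 52777 / 3819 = 13.82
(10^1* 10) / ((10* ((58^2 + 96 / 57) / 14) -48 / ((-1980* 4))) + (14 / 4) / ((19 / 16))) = 2194500 / 52821913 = 0.04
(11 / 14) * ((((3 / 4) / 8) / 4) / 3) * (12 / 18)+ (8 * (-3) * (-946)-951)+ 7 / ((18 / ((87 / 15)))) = 21755.26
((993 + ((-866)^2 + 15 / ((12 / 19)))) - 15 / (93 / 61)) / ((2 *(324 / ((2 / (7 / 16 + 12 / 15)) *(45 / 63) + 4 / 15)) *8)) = 114629982631 / 556839360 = 205.86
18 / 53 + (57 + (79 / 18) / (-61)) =3332635 / 58194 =57.27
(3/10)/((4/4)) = 3/10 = 0.30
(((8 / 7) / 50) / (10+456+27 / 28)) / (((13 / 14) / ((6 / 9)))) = 448 / 12748125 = 0.00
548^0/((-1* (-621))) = 1/621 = 0.00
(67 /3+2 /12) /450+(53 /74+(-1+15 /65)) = -0.00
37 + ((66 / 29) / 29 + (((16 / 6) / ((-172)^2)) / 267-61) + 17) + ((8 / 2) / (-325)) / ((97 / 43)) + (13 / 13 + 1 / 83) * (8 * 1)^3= 511.24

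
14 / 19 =0.74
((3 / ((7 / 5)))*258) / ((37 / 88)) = 340560 / 259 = 1314.90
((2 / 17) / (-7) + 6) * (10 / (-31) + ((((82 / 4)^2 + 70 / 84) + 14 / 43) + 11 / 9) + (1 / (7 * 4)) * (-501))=24181247312 / 9993501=2419.70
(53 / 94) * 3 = 159 / 94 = 1.69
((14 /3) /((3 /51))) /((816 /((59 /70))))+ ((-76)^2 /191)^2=914.59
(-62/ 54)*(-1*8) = 248/ 27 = 9.19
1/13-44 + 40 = -51/13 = -3.92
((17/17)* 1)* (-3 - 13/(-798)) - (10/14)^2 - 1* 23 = -147995/5586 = -26.49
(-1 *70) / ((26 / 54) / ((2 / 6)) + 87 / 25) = -7875 / 554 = -14.21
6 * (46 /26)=138 /13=10.62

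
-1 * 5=-5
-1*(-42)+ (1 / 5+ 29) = 356 / 5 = 71.20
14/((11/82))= 1148/11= 104.36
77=77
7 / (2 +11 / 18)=126 / 47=2.68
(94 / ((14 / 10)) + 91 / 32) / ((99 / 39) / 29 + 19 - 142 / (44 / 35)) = -65012519 / 87195696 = -0.75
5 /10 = 1 /2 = 0.50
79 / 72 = 1.10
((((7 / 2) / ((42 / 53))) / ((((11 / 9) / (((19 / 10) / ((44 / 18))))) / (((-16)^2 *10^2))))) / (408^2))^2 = 228161025 / 1222830961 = 0.19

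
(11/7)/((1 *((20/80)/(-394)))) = -17336/7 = -2476.57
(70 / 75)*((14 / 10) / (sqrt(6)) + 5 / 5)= 49*sqrt(6) / 225 + 14 / 15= 1.47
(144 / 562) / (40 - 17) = 72 / 6463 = 0.01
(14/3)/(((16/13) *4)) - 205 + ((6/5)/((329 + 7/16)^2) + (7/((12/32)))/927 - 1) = -281634598436767/1373613323040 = -205.03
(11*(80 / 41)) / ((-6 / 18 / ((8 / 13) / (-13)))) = 21120 / 6929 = 3.05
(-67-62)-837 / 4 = -1353 / 4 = -338.25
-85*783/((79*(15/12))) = -53244/79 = -673.97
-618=-618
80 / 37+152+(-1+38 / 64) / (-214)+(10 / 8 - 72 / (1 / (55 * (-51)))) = 51211195153 / 253376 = 202115.41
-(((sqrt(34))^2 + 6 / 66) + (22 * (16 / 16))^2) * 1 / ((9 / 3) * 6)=-5699 / 198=-28.78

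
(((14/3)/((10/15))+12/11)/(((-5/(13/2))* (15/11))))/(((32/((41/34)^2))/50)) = -1944917/110976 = -17.53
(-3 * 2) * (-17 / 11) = 102 / 11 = 9.27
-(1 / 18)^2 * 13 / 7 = -13 / 2268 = -0.01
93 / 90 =31 / 30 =1.03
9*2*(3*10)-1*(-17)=557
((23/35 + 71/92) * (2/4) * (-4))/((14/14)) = -4601/1610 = -2.86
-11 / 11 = -1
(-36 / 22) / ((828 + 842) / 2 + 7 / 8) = -16 / 8173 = -0.00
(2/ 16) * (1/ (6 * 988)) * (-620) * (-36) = 465/ 988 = 0.47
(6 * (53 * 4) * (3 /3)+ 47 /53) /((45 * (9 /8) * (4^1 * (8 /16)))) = 12.57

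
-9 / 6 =-3 / 2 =-1.50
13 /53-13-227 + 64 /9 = -110971 /477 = -232.64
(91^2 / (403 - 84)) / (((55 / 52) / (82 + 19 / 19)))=2037.09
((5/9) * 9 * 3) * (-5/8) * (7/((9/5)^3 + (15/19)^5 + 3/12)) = -162493996875/15819009118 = -10.27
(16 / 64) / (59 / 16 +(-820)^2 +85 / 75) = 60 / 161377157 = 0.00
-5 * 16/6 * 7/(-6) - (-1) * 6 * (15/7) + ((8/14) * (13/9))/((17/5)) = 3410/119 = 28.66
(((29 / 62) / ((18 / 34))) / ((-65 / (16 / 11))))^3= -61349456384 / 7938358998409125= -0.00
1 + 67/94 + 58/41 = 3.13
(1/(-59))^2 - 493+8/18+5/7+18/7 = -107298281/219303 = -489.27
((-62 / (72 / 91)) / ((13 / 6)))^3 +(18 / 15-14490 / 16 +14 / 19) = -123660427 / 2565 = -48210.69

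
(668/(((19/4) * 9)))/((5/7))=18704/855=21.88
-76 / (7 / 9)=-684 / 7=-97.71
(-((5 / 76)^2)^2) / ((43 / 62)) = -0.00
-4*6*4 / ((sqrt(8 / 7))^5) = -147*sqrt(14) / 8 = -68.75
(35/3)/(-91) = -0.13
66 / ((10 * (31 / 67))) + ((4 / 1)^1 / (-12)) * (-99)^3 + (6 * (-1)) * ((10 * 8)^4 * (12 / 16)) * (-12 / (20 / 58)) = 6414659447.26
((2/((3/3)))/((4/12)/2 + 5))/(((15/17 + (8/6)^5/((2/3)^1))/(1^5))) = 16524/307489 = 0.05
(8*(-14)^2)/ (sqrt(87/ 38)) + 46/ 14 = 23/ 7 + 1568*sqrt(3306)/ 87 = 1039.57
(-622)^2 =386884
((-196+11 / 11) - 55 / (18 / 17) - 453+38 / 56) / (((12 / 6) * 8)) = -176215 / 4032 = -43.70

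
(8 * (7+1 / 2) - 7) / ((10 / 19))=1007 / 10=100.70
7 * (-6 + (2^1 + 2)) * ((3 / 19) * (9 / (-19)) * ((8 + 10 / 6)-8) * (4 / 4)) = 630 / 361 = 1.75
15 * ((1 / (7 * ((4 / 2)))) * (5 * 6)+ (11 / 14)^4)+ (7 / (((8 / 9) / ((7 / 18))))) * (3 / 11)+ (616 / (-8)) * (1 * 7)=-26427119 / 52822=-500.31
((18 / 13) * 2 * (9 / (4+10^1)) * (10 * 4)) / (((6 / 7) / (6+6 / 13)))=90720 / 169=536.80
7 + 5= 12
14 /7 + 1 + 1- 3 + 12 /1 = 13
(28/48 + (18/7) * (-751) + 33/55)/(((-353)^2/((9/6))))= -810583/34890520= -0.02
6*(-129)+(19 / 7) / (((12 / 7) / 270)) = -693 / 2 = -346.50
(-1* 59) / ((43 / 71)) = -4189 / 43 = -97.42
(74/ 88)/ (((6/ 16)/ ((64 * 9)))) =14208/ 11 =1291.64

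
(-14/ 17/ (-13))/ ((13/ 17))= 14/ 169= 0.08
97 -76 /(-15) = 1531 /15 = 102.07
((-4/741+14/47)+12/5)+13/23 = 13047397/4005105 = 3.26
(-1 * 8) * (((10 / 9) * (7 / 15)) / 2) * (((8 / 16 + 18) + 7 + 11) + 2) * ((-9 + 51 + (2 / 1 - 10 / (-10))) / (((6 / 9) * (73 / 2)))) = -10780 / 73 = -147.67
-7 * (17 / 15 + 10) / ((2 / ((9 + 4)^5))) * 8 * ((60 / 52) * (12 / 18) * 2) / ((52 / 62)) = -636936664 / 3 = -212312221.33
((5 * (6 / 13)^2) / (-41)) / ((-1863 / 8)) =160 / 1434303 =0.00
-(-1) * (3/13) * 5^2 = 5.77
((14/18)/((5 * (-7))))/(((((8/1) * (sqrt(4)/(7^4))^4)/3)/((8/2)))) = -33232930569601/480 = -69235272020.00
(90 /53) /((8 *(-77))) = -45 /16324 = -0.00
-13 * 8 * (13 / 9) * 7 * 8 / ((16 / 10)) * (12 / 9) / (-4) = 1752.59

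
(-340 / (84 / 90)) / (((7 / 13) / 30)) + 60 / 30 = -20293.92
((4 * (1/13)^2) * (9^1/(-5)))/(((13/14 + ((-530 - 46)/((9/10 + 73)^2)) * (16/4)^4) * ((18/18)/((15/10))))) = 412867476/168441308815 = 0.00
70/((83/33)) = 2310/83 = 27.83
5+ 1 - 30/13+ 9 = 165/13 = 12.69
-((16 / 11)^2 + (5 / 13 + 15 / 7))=-4.64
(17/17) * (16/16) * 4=4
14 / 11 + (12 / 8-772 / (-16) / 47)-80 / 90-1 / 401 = 21703157 / 7463412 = 2.91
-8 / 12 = -0.67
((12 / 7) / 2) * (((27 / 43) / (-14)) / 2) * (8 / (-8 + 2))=54 / 2107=0.03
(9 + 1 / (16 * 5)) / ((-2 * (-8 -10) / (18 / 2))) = 2.25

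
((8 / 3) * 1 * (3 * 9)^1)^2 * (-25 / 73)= -129600 / 73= -1775.34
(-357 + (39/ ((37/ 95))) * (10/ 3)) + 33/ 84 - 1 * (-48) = 26083/ 1036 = 25.18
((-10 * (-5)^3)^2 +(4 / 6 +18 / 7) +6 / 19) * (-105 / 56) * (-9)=14027375655 / 532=26367247.47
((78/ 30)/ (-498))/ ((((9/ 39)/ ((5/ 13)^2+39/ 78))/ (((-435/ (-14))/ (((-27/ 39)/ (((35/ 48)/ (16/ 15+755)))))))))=688025/ 1084381056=0.00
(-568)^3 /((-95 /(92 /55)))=16859039744 /5225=3226610.48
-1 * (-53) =53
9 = 9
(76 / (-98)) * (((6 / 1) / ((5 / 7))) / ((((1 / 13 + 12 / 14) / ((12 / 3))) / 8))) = -94848 / 425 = -223.17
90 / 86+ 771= 33198 / 43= 772.05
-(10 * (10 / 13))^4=-100000000 / 28561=-3501.28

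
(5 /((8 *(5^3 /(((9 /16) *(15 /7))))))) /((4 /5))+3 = 10779 /3584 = 3.01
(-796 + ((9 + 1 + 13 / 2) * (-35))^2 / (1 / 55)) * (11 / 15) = 807050101 / 60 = 13450835.02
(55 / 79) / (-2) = -55 / 158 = -0.35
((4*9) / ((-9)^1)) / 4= -1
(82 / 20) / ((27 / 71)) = 2911 / 270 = 10.78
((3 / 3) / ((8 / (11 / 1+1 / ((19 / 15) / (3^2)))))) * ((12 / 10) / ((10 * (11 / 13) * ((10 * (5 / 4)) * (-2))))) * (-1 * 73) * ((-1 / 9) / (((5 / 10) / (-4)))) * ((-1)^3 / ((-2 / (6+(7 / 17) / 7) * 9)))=16812484 / 59956875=0.28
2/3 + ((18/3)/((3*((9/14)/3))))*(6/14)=14/3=4.67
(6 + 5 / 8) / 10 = 53 / 80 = 0.66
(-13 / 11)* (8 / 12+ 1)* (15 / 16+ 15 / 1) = -5525 / 176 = -31.39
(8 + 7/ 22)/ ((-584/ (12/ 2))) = -549/ 6424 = -0.09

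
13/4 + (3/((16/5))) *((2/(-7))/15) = 181/56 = 3.23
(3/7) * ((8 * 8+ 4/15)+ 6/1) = 1054/35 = 30.11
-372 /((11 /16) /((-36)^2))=-7713792 /11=-701253.82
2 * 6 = 12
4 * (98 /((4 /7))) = 686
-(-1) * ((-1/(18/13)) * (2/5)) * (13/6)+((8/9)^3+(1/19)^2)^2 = -89174445857/692579225610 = -0.13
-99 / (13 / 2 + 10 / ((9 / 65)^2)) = -16038 / 85553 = -0.19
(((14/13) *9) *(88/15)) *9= 511.75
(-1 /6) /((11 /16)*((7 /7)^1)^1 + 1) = -0.10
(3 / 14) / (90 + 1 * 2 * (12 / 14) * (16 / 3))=3 / 1388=0.00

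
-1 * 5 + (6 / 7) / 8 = -137 / 28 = -4.89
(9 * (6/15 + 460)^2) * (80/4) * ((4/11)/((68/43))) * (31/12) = 21191516796/935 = 22664723.85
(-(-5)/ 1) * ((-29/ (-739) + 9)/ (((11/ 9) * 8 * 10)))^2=11295045/ 264322564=0.04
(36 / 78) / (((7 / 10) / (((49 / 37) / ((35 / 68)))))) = 816 / 481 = 1.70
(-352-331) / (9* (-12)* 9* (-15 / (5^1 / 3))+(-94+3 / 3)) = -683 / 8655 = -0.08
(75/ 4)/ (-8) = -75/ 32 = -2.34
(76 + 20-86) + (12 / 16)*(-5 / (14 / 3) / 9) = 555 / 56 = 9.91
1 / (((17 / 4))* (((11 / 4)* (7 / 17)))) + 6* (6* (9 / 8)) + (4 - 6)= 5961 / 154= 38.71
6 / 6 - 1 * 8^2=-63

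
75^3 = 421875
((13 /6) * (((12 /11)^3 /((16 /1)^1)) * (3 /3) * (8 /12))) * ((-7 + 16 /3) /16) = -65 /5324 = -0.01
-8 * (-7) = 56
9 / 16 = 0.56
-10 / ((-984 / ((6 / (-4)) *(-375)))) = 1875 / 328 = 5.72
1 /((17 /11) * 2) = 11 /34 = 0.32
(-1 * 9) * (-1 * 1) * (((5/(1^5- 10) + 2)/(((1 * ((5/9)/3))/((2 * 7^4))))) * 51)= 85960602/5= 17192120.40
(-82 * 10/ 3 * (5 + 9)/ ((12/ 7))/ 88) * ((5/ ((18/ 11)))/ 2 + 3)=-1637335/ 14256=-114.85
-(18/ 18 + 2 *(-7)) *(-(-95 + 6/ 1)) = 1157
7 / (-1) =-7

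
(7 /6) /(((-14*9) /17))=-17 /108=-0.16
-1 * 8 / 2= -4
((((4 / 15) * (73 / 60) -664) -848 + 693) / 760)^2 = 1.16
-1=-1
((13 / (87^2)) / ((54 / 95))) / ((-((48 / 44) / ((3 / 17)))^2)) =-0.00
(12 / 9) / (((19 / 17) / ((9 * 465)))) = 94860 / 19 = 4992.63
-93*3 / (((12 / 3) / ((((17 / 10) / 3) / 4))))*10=-1581 / 16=-98.81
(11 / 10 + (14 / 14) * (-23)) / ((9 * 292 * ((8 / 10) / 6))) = -1 / 16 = -0.06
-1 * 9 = -9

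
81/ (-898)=-81/ 898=-0.09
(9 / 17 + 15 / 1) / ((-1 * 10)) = -1.55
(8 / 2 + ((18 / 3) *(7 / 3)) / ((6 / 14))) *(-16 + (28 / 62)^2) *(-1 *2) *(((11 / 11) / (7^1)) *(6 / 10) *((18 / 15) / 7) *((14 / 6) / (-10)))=-3.97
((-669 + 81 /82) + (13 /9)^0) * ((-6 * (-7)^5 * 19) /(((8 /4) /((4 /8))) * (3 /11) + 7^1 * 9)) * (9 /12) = -115275061671 /7708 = -14955249.31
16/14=8/7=1.14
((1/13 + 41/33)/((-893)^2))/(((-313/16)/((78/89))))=-18112/244359904723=-0.00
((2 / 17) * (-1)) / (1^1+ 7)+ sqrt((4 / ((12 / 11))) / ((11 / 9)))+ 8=9.72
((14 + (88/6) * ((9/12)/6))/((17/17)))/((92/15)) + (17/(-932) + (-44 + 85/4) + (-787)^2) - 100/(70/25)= 185858338261/300104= 619313.10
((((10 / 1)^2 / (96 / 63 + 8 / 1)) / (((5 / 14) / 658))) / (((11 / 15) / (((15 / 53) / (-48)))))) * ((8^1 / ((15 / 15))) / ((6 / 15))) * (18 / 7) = -4663575 / 583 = -7999.27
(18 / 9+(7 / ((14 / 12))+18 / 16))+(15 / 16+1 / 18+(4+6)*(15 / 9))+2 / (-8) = 3821 / 144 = 26.53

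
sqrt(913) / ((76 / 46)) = 23 * sqrt(913) / 38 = 18.29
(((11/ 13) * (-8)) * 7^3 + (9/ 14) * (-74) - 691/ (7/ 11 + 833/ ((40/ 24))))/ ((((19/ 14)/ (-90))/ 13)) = 38173504905/ 18677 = 2043877.76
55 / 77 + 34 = 243 / 7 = 34.71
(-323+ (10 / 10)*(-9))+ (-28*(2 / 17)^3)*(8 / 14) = -1631244 / 4913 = -332.03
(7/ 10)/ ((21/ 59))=59/ 30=1.97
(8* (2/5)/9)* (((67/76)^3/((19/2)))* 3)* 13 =3909919/3909630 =1.00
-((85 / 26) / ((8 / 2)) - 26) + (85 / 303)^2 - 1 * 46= -198015085 / 9548136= -20.74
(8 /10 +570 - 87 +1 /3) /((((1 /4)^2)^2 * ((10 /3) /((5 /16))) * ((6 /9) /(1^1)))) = 87144 /5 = 17428.80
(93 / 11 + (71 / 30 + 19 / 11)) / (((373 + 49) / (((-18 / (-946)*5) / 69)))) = 4141 / 101000636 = 0.00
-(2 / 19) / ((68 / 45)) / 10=-9 / 1292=-0.01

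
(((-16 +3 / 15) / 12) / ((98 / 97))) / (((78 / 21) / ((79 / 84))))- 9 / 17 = -26802449 / 31187520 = -0.86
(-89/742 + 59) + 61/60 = 1333301/22260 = 59.90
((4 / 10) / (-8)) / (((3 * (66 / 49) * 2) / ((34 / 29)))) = -833 / 114840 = -0.01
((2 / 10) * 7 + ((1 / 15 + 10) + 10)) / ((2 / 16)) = 2576 / 15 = 171.73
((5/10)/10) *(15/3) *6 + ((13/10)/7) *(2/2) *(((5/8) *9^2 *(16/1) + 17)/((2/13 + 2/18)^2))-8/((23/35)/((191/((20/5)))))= 1243920506/773605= 1607.95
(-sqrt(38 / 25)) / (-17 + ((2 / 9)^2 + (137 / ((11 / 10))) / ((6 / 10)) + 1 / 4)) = -3564 * sqrt(38) / 3401395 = -0.01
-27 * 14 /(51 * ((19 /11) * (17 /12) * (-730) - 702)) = 0.00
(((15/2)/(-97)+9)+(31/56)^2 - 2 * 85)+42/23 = -1112043881/6996416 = -158.94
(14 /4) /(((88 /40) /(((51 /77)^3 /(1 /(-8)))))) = -2653020 /717409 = -3.70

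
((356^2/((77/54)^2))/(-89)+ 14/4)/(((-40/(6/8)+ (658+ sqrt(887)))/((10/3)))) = -74947813550/19462612477+ 123948975*sqrt(887)/19462612477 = -3.66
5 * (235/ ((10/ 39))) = 9165/ 2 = 4582.50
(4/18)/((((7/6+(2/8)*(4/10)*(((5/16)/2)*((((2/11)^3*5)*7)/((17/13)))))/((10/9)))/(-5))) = -18101600/17142867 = -1.06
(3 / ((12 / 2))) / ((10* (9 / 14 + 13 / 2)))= 7 / 1000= 0.01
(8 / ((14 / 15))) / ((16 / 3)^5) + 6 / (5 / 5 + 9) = 5523249 / 9175040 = 0.60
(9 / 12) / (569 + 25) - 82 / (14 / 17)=-552017 / 5544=-99.57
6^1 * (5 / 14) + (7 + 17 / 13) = 951 / 91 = 10.45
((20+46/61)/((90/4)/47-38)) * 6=-714024/215147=-3.32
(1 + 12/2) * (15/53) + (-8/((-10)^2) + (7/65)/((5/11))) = 36828/17225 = 2.14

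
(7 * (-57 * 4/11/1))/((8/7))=-2793/22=-126.95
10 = 10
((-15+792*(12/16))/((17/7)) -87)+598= 12740/17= 749.41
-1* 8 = -8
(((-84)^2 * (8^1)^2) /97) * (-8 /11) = -3612672 /1067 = -3385.82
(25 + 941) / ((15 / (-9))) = -2898 / 5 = -579.60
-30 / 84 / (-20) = 0.02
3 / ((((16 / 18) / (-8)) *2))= -27 / 2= -13.50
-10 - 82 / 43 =-512 / 43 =-11.91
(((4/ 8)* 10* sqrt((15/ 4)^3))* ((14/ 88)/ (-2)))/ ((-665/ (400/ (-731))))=-0.00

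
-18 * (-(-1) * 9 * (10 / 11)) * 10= -16200 / 11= -1472.73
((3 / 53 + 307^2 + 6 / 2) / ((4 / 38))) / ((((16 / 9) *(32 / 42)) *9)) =1993148241 / 27136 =73450.33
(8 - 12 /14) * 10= 500 /7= 71.43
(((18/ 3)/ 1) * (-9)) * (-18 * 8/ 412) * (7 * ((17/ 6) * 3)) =1122.99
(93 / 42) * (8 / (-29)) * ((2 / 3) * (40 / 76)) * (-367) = 910160 / 11571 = 78.66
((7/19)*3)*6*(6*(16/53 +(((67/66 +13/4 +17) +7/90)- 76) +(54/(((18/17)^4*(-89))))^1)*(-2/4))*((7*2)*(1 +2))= 1355195269337/29575590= 45821.41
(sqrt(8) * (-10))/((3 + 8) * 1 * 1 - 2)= -20 * sqrt(2)/9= -3.14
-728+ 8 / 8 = -727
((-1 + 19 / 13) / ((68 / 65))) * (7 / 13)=105 / 442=0.24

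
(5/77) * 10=50/77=0.65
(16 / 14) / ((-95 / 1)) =-8 / 665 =-0.01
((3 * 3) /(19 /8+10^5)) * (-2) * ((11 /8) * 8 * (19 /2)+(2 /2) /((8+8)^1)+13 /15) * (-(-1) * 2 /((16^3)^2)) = -25303 /11185076305920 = -0.00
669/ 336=223/ 112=1.99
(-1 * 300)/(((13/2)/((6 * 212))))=-763200/13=-58707.69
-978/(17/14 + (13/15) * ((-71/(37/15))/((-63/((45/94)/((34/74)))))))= -1823318/3033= -601.16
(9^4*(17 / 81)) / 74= 1377 / 74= 18.61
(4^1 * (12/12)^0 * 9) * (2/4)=18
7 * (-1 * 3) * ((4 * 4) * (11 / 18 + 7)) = -7672 / 3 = -2557.33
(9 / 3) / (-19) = -3 / 19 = -0.16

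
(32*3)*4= 384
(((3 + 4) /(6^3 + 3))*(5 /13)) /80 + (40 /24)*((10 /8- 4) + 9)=158169 /15184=10.42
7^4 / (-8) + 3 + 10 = -2297 / 8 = -287.12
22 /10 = 2.20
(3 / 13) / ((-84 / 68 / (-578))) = 9826 / 91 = 107.98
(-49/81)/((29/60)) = -1.25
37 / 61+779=47556 / 61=779.61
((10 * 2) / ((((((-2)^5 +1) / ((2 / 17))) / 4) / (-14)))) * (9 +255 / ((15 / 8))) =324800 / 527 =616.32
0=0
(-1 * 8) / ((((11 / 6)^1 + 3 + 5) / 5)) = -240 / 59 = -4.07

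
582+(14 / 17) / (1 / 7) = 9992 / 17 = 587.76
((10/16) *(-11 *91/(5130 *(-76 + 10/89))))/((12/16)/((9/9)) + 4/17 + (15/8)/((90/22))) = 137683/123682932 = 0.00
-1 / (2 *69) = -1 / 138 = -0.01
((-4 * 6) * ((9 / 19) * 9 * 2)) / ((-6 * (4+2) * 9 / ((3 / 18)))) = 2 / 19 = 0.11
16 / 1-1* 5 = 11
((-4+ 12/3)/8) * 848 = 0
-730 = -730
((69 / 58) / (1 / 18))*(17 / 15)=3519 / 145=24.27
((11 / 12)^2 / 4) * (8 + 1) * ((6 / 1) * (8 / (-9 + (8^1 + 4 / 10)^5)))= 378125 / 174217476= 0.00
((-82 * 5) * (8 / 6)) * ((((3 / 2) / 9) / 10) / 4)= -41 / 18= -2.28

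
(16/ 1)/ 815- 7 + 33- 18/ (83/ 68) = 762538/ 67645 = 11.27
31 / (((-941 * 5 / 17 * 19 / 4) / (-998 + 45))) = 2008924 / 89395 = 22.47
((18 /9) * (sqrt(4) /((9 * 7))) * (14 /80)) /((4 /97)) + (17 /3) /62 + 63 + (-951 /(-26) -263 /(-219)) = 1071143563 /10590840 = 101.14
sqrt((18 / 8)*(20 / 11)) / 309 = sqrt(55) / 1133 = 0.01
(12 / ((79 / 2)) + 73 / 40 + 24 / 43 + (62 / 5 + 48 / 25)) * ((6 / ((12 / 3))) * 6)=153.06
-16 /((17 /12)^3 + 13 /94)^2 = -105536618496 /58633232449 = -1.80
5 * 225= 1125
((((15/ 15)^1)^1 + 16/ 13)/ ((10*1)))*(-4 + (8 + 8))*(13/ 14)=87/ 35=2.49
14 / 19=0.74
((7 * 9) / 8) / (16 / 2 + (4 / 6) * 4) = 189 / 256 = 0.74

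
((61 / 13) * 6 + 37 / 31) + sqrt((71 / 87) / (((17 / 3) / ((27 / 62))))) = 3 * sqrt(6510558) / 30566 + 11827 / 403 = 29.60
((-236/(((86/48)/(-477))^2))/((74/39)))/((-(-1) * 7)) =-603122951808/478891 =-1259415.93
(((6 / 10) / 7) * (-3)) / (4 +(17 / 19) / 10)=-114 / 1813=-0.06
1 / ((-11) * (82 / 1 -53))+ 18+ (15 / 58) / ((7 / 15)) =82849 / 4466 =18.55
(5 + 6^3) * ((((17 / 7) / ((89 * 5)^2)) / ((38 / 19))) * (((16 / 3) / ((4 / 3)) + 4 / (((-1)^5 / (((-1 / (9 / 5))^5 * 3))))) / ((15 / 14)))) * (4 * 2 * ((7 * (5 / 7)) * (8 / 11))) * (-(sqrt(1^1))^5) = -21936551936 / 128624960475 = -0.17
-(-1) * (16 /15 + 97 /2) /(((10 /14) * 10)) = 10409 /1500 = 6.94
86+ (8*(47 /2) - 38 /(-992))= 135923 /496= 274.04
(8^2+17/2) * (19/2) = 2755/4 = 688.75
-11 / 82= -0.13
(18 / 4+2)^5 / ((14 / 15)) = 5569395 / 448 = 12431.69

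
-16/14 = -1.14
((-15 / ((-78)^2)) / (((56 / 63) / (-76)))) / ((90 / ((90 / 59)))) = 285 / 79768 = 0.00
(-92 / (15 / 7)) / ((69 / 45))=-28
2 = 2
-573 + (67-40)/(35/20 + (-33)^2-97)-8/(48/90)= -779064/1325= -587.97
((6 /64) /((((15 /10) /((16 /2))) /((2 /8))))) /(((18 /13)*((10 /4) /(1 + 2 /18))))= 13 /324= 0.04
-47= -47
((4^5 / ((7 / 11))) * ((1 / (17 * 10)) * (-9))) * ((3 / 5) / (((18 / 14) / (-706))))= 11928576 / 425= 28067.24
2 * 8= 16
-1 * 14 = -14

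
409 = 409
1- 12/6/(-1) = 3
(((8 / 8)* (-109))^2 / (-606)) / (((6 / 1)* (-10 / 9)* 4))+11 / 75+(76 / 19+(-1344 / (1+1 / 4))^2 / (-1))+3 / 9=-93408825843 / 80800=-1156049.82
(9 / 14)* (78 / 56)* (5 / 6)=585 / 784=0.75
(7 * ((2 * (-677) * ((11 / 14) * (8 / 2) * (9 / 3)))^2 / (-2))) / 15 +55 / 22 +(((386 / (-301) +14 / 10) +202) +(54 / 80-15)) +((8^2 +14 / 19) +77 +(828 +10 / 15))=-26097204690397 / 686280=-38027051.19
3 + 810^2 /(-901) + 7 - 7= -653397 /901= -725.19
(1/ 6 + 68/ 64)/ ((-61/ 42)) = -413/ 488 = -0.85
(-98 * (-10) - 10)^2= 940900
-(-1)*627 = 627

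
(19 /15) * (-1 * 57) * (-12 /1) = 4332 /5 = 866.40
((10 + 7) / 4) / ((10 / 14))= 119 / 20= 5.95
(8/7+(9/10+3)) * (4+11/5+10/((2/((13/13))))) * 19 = 26828/25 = 1073.12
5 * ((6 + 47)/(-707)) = -265/707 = -0.37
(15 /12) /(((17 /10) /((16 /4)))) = 50 /17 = 2.94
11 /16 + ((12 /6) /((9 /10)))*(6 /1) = 673 /48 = 14.02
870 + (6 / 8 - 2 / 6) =10445 / 12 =870.42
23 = 23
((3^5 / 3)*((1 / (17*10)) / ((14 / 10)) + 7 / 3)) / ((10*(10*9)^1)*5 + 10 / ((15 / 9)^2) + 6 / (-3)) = 225315 / 5356904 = 0.04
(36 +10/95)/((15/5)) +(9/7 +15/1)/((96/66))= 74155/3192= 23.23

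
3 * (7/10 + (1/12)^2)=509/240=2.12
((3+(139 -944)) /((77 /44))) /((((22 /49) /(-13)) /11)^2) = -46489534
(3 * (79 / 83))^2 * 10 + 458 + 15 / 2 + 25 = 7881489 / 13778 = 572.03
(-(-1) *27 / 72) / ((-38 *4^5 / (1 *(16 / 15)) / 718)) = -359 / 48640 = -0.01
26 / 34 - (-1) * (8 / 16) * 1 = 43 / 34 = 1.26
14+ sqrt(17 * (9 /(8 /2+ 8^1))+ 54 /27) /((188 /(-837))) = 14 - 837 * sqrt(59) /376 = -3.10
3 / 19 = 0.16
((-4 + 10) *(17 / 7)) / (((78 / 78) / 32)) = 466.29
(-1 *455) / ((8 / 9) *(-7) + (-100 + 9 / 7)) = 28665 / 6611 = 4.34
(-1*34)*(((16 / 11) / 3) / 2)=-8.24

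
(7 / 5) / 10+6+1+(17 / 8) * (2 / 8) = 6137 / 800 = 7.67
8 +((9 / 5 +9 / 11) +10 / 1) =20.62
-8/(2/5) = -20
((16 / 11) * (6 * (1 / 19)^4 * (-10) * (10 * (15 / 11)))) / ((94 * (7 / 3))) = -216000 / 5187948689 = -0.00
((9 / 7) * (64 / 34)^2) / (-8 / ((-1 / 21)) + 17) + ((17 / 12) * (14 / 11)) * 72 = 534537516 / 4116805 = 129.84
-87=-87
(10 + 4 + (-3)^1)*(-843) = -9273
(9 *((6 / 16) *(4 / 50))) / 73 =0.00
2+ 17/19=55/19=2.89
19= 19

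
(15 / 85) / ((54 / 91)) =91 / 306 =0.30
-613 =-613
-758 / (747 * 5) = -758 / 3735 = -0.20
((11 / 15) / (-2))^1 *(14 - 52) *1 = 209 / 15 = 13.93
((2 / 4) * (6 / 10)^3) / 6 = 9 / 500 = 0.02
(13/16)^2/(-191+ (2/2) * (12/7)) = -0.00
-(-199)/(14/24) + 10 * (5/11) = 26618/77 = 345.69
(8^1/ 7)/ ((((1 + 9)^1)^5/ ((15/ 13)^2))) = 9/ 591500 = 0.00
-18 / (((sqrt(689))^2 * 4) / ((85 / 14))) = -765 / 19292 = -0.04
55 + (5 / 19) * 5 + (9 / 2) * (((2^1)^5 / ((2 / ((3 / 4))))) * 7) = 8252 / 19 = 434.32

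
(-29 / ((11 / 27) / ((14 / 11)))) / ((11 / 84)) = -920808 / 1331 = -691.82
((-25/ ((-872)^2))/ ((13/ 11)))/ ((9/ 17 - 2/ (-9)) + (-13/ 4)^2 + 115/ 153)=-42075/ 18248313044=-0.00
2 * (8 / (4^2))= 1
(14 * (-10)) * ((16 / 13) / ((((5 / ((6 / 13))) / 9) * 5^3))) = -24192 / 21125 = -1.15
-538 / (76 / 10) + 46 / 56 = -37223 / 532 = -69.97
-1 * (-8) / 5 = 8 / 5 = 1.60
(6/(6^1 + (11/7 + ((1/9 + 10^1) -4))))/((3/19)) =1197/431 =2.78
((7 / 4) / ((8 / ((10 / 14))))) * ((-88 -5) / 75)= -31 / 160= -0.19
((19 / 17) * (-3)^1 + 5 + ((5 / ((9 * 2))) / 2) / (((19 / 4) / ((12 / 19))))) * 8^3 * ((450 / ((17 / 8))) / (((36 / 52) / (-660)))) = -17960763392000 / 104329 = -172155042.15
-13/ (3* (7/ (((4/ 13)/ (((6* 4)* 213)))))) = -1/ 26838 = -0.00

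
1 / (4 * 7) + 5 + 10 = 421 / 28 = 15.04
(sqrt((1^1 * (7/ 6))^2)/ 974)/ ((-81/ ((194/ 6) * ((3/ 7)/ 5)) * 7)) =-97/ 16567740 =-0.00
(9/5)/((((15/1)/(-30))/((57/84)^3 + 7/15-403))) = 397329873/274400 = 1448.00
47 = 47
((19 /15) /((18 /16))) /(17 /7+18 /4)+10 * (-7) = -914522 /13095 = -69.84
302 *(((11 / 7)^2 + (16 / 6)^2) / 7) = 1275950 / 3087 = 413.33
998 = 998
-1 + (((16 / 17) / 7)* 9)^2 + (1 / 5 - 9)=-590209 / 70805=-8.34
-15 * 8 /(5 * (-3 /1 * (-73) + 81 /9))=-2 /19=-0.11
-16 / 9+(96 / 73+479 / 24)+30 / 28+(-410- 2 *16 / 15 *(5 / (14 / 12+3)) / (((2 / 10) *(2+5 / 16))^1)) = -2688358153 / 6806520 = -394.97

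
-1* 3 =-3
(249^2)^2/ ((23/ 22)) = 84570728022/ 23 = 3676988174.87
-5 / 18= -0.28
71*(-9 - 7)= -1136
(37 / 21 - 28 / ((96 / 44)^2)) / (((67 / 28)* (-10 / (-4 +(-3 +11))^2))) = 8306 / 3015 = 2.75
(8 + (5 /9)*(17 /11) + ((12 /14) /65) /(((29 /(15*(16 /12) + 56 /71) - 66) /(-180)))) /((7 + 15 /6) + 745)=15283437766 /1296338460417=0.01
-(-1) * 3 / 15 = 1 / 5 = 0.20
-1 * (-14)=14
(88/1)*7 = 616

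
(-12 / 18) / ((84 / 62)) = -31 / 63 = -0.49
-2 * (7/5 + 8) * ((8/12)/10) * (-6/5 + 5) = -1786/375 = -4.76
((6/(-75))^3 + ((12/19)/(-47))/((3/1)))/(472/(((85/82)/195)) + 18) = -591974/10532948953125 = -0.00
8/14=4/7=0.57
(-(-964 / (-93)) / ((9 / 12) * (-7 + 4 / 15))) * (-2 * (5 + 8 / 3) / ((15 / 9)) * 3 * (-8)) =1419008 / 3131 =453.21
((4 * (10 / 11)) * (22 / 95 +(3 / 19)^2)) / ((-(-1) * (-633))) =-3704 / 2513643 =-0.00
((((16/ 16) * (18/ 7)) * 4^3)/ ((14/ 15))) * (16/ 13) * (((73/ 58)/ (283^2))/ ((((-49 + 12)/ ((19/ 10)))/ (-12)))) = 115043328/ 54740911589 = 0.00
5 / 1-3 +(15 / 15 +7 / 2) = 13 / 2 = 6.50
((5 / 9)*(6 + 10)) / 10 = 8 / 9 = 0.89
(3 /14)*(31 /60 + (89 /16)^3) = 10606279 /286720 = 36.99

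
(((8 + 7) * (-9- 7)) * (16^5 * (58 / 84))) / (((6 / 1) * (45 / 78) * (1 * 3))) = -3162505216 / 189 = -16732831.83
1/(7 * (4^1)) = 1/28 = 0.04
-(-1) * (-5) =-5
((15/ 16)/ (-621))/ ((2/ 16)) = -5/ 414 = -0.01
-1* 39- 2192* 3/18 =-1213/3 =-404.33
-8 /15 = -0.53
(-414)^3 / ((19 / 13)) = -922453272 / 19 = -48550172.21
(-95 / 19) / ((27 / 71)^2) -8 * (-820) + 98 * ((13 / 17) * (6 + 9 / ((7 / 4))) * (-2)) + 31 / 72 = 481417303 / 99144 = 4855.74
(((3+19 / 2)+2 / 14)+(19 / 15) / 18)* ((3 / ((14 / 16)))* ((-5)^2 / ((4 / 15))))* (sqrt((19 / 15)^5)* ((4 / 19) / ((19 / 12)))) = 384448* sqrt(285) / 6615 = 981.14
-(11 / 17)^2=-121 / 289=-0.42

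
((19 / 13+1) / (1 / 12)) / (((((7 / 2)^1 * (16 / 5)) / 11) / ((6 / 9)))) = 1760 / 91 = 19.34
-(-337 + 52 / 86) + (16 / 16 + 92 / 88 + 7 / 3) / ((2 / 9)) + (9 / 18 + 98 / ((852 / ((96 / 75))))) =3594191603 / 10074900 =356.75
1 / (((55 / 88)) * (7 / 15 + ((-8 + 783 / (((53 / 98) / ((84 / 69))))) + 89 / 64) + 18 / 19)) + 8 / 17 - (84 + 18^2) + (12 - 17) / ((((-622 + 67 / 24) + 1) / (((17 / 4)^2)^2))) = -127694004012751652863 / 315379654498934624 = -404.89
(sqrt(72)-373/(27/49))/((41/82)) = -36554/27+12 * sqrt(2) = -1336.88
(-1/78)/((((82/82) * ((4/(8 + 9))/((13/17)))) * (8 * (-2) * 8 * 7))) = 1/21504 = 0.00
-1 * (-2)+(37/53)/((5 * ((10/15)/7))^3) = 448657/53000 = 8.47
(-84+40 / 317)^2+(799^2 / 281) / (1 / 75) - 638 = 4992050399797 / 28237409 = 176788.54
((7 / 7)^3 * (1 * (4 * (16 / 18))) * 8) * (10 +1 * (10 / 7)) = 20480 / 63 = 325.08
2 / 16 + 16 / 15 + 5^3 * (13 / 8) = 12259 / 60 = 204.32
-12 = -12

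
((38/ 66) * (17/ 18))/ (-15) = -323/ 8910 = -0.04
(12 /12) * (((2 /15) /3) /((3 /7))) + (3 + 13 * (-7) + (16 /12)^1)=-11686 /135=-86.56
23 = 23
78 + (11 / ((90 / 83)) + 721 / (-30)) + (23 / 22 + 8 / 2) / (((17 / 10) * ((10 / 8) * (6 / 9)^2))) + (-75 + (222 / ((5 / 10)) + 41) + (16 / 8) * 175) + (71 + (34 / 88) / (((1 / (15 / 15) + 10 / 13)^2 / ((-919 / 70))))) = 224066415649 / 249285960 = 898.83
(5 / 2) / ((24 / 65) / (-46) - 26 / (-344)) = 642850 / 17371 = 37.01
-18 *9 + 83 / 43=-160.07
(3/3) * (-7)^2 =49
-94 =-94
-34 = -34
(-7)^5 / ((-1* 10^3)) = 16807 / 1000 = 16.81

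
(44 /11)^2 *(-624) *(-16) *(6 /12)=79872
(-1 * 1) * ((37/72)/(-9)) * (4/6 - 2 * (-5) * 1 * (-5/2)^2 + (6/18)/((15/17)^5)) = 3.64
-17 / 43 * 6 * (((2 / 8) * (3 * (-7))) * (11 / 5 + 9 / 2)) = 71757 / 860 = 83.44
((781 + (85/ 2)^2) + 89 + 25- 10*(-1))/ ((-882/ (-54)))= 32535/ 196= 165.99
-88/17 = -5.18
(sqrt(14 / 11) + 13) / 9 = sqrt(154) / 99 + 13 / 9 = 1.57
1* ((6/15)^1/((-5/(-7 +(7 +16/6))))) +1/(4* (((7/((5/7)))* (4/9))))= -9169/58800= -0.16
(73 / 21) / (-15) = -73 / 315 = -0.23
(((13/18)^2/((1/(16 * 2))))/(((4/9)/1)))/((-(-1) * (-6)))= -169/27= -6.26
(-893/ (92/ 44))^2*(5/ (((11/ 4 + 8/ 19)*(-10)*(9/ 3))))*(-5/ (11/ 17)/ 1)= 28333362970/ 382467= 74080.54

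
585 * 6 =3510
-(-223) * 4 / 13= 892 / 13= 68.62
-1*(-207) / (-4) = -51.75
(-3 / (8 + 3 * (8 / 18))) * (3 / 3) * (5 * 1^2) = -45 / 28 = -1.61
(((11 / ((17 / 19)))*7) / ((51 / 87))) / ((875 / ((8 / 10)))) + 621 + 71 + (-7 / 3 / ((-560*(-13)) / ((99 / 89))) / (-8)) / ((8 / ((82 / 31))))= 2295795534085701 / 3316980160000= 692.13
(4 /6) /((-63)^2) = 2 /11907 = 0.00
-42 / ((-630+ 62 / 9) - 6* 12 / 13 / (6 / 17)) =2457 / 37370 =0.07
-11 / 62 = -0.18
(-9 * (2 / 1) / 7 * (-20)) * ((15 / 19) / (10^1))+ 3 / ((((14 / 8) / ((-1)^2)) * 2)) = 654 / 133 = 4.92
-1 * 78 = -78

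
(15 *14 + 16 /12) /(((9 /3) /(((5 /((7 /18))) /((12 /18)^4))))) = 128385 /28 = 4585.18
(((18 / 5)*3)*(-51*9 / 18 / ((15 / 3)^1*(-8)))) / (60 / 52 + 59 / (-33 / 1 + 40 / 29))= -16415217 / 1697600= -9.67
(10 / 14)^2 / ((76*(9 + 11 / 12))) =75 / 110789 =0.00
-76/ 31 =-2.45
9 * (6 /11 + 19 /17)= 2799 /187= 14.97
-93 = -93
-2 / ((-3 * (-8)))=-1 / 12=-0.08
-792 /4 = -198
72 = 72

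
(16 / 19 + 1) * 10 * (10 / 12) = 875 / 57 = 15.35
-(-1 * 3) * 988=2964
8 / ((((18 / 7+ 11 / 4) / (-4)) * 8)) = -112 / 149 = -0.75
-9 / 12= -3 / 4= -0.75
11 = 11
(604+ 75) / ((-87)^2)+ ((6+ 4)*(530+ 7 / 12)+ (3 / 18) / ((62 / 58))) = 1245013060 / 234639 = 5306.08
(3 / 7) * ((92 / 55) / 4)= 69 / 385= 0.18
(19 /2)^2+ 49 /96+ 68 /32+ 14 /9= 27199 /288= 94.44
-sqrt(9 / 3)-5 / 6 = -sqrt(3)-5 / 6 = -2.57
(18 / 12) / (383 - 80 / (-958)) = 0.00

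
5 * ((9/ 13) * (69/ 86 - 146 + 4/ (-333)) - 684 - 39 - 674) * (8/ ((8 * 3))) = -2495.88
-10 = -10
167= 167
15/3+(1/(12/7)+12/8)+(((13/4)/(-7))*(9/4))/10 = 6.98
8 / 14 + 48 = 48.57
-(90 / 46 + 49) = -1172 / 23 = -50.96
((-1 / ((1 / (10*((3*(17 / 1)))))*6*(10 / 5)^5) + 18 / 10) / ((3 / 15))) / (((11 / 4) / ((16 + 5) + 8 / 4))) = -3151 / 88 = -35.81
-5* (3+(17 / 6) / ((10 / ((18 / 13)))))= -441 / 26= -16.96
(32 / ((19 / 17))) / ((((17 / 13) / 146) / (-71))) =-4312256 / 19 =-226960.84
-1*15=-15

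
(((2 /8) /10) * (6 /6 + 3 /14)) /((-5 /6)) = -51 /1400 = -0.04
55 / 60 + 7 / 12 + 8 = 19 / 2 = 9.50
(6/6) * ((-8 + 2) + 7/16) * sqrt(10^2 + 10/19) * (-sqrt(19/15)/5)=89 * sqrt(1146)/240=12.55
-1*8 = -8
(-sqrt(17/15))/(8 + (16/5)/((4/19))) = -sqrt(255)/348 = -0.05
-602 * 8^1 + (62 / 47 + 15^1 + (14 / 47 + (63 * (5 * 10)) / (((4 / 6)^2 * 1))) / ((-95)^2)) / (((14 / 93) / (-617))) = -889832061143 / 11876900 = -74921.24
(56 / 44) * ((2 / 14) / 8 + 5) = 281 / 44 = 6.39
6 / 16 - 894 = -7149 / 8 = -893.62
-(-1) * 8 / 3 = 8 / 3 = 2.67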